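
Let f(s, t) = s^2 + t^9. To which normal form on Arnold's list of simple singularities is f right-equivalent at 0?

A_8

The Hessian of f at 0 has rank 1. Corank 1: A-series; mu = 8 gives A_8.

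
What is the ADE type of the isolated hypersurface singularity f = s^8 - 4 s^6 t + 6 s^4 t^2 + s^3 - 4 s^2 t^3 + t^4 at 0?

E_6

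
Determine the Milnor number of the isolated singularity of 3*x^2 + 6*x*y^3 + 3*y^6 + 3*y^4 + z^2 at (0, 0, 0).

3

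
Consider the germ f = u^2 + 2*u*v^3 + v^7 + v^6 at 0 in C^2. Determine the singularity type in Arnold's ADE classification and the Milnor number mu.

Type A_{6}, Milnor number mu = 6.

The Hessian of f at 0 is [[2, 0], [0, 0]] with rank 1, so corank 1. A Groebner basis of the Jacobian ideal J(f) in C{u,v} is {u + v^3, u^2}; counting standard monomials gives mu = 6. Corank 1: A-series; mu = 6 gives A_6.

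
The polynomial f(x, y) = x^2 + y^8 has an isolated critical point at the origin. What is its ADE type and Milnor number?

Type A_7, Milnor number mu = 7.

The Hessian of f at 0 is [[2, 0], [0, 0]] with rank 1, so corank 1. A Groebner basis of the Jacobian ideal J(f) in C{x,y} is {y^7, x}; counting standard monomials gives mu = 7. Corank 1: A-series; mu = 7 gives A_7.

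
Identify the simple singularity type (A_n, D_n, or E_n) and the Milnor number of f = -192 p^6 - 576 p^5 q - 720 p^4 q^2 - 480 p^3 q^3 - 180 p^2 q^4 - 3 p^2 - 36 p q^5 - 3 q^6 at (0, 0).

The Hessian of f at 0 has rank 1. Corank 1: A-series; mu = 5 gives A_5.

Type A_5, Milnor number mu = 5.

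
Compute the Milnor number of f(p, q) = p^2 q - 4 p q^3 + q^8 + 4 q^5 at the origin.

The Hessian of f at 0 has rank 0. Corank 2; j^3 = p^2*q has shape L^2 M (L != M), so D-series; mu = 9 gives D_9.

9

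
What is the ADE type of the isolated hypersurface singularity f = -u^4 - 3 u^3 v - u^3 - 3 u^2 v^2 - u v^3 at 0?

The Hessian of f at 0 has rank 0. Corank 2; j^3 = -u^3 is a perfect cube, so E-series; the 4-jet and mu = 7 give E_7.

E_{7}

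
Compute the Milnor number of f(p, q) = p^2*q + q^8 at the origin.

9

The Hessian of f at 0 has rank 0. Corank 2; j^3 = p^2*q has shape L^2 M (L != M), so D-series; mu = 9 gives D_9.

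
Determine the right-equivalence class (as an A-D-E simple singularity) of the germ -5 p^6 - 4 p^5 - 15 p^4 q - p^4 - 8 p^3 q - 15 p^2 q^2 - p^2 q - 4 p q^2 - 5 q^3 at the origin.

The Hessian of f at 0 has rank 0. Corank 2; j^3 = -q*(p^2 + 4*p*q + 5*q^2) splits into three distinct lines over C (the quadratic factor has nonzero discriminant), so D_4.

D_{4}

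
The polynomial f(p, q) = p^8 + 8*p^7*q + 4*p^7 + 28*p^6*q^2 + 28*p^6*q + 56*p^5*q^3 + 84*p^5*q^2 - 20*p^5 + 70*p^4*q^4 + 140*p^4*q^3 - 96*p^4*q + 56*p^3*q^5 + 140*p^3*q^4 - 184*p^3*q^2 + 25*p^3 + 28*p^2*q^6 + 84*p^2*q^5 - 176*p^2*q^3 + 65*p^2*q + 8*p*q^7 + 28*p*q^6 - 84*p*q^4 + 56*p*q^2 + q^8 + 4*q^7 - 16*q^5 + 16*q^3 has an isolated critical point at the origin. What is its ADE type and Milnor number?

Type D9, Milnor number mu = 9.

The Hessian of f at 0 has rank 0. Corank 2; j^3 = (p + q)*(5*p + 4*q)^2 has shape L^2 M (L != M), so D-series; mu = 9 gives D_9.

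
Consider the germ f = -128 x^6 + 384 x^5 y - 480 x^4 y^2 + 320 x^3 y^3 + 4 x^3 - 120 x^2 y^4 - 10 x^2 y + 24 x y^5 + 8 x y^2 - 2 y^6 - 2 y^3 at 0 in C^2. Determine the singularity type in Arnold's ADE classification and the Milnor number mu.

Type D_7, Milnor number mu = 7.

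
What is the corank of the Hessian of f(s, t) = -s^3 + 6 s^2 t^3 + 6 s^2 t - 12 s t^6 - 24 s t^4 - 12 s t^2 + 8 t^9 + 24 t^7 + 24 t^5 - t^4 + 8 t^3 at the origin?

Hessian at 0 has rank 0.

2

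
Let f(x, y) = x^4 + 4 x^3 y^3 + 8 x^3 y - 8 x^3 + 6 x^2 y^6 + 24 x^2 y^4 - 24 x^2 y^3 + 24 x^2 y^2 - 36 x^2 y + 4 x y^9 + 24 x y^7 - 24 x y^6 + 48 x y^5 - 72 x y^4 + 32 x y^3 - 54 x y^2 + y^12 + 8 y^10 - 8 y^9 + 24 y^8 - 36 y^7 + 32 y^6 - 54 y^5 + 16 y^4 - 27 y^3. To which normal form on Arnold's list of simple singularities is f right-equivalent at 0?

The Hessian of f at 0 is [[0, 0], [0, 0]] with rank 0, so corank 2. A Groebner basis of the Jacobian ideal J(f) in C{x,y} is {y^4, x*y^2 + 5*y^3/3, x^2 + 3*x*y + 9*y^2/4}; counting standard monomials gives mu = 6. Corank 2; j^3 = -(2*x + 3*y)^3 is a perfect cube, so E-series; the 4-jet and mu = 6 give E_6.

E_6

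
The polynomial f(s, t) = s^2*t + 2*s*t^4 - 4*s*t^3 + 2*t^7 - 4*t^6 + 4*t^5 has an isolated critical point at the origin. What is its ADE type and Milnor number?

Type D_8, Milnor number mu = 8.

The Hessian of f at 0 is [[0, 0], [0, 0]] with rank 0, so corank 2. A Groebner basis of the Jacobian ideal J(f) in C{s,t} is {-s^2/6 + s*t^3 + 8*s*t^2/3 + 14*s*t/3 - 28*t^3/3, s*t + t^4 - 2*t^3, s^3 + 4*s^2/3 - 16*s*t^2/3 - 16*s*t/3 + 32*t^3/3, s^2*t - 2*s^2/3 + 20*s*t^2/3 + 32*s*t/3 - 64*t^3/3}; counting standard monomials gives mu = 8. Corank 2; j^3 = s^2*t has shape L^2 M (L != M), so D-series; mu = 8 gives D_8.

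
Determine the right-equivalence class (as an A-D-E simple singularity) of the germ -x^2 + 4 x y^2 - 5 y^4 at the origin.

A_{3}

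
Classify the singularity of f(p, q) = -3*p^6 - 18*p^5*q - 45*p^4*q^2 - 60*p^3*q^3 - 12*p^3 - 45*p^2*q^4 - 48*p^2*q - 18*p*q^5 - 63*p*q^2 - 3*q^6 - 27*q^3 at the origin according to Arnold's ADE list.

The Hessian of f at 0 has rank 0. Corank 2; j^3 = -3*(p + q)*(2*p + 3*q)^2 has shape L^2 M (L != M), so D-series; mu = 7 gives D_7.

D7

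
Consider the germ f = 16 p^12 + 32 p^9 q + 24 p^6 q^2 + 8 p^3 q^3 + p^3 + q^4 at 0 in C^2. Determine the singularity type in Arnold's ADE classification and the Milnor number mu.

Type E_6, Milnor number mu = 6.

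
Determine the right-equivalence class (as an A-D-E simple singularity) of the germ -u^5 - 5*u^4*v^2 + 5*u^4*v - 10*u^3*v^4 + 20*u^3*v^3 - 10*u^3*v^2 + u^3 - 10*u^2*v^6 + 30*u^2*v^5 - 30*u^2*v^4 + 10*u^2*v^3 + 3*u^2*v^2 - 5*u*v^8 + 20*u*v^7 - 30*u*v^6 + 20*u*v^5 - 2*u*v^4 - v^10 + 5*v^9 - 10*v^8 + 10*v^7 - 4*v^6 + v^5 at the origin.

E8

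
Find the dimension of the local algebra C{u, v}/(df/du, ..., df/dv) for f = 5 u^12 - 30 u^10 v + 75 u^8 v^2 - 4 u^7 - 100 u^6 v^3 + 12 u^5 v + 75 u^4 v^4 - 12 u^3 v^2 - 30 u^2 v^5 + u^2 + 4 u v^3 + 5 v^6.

The Hessian of f at 0 has rank 1. Corank 1: A-series; mu = 5 gives A_5.

5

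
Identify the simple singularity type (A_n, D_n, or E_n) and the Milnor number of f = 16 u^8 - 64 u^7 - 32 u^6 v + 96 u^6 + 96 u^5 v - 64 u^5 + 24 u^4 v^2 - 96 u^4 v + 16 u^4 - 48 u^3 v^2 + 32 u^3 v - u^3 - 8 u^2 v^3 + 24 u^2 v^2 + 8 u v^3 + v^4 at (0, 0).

Type E_6, Milnor number mu = 6.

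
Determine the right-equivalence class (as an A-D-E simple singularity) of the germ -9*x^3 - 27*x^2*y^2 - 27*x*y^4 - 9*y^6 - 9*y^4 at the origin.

E_{6}

The Hessian of f at 0 is [[0, 0], [0, 0]] with rank 0, so corank 2. A Groebner basis of the Jacobian ideal J(f) in C{x,y} is {x^3, x^2*y, x^2/2 + x*y^2, y^3}; counting standard monomials gives mu = 6. Corank 2; j^3 = -9*x^3 is a perfect cube, so E-series; the 4-jet and mu = 6 give E_6.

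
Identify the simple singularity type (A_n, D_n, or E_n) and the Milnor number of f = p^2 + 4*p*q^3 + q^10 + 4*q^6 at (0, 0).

The Hessian of f at 0 has rank 1. Corank 1: A-series; mu = 9 gives A_9.

Type A_{9}, Milnor number mu = 9.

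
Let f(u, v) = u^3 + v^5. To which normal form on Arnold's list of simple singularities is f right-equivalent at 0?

The Hessian of f at 0 has rank 0. Corank 2; j^3 = u^3 is a perfect cube, so E-series; the 5-jet and mu = 8 give E_8.

E8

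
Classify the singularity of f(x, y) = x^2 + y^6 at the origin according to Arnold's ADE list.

The Hessian of f at 0 is [[2, 0], [0, 0]] with rank 1, so corank 1. A Groebner basis of the Jacobian ideal J(f) in C{x,y} is {y^5, x}; counting standard monomials gives mu = 5. Corank 1: A-series; mu = 5 gives A_5.

A_{5}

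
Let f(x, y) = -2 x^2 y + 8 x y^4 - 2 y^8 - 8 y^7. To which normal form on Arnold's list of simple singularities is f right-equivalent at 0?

D_{9}

The Hessian of f at 0 is [[0, 0], [0, 0]] with rank 0, so corank 2. A Groebner basis of the Jacobian ideal J(f) in C{x,y} is {x^2*y^2, -x^2*y - x^2/2 + x*y^3, -x*y/2 + y^4, x^3}; counting standard monomials gives mu = 9. Corank 2; j^3 = -2*x^2*y has shape L^2 M (L != M), so D-series; mu = 9 gives D_9.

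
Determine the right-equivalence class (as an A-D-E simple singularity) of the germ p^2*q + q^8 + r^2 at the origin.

D9

The Hessian of f at 0 is [[0, 0, 0], [0, 0, 0], [0, 0, 2]] with rank 1, so corank 2. A Groebner basis of the Jacobian ideal J(f) in C{p,q,r} is {p^2/8 + q^7, p^3, p*q, r}; counting standard monomials gives mu = 9. Corank 2; j^3 = p^2*q has shape L^2 M (L != M), so D-series; mu = 9 gives D_9.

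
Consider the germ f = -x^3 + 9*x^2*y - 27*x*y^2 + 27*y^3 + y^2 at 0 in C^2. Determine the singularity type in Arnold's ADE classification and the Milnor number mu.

The Hessian of f at 0 is [[0, 0], [0, 2]] with rank 1, so corank 1. A Groebner basis of the Jacobian ideal J(f) in C{x,y} is {x^2, y}; counting standard monomials gives mu = 2. Corank 1: A-series; mu = 2 gives A_2.

Type A2, Milnor number mu = 2.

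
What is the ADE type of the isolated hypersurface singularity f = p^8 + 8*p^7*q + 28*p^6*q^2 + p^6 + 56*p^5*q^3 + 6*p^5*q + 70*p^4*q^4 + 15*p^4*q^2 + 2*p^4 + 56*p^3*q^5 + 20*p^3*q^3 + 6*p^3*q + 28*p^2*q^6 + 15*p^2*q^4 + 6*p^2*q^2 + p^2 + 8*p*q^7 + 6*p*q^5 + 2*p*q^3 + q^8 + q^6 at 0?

The Hessian of f at 0 has rank 1. Corank 1: A-series; mu = 7 gives A_7.

A_7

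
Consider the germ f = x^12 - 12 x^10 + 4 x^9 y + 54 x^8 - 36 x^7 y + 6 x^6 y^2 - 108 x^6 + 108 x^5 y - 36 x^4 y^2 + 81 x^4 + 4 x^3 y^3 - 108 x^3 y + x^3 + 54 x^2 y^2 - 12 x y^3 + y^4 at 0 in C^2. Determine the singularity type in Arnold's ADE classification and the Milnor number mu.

Type E_{6}, Milnor number mu = 6.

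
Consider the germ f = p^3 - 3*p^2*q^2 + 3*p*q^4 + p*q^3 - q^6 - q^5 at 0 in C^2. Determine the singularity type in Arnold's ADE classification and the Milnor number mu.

Type E_{7}, Milnor number mu = 7.

The Hessian of f at 0 is [[0, 0], [0, 0]] with rank 0, so corank 2. A Groebner basis of the Jacobian ideal J(f) in C{p,q} is {-p^2 + q^4 - q^3/3, p^3, p^2*q + p^2/3 + q^3/9, -p^2 + p*q^2 - q^3/3}; counting standard monomials gives mu = 7. Corank 2; j^3 = p^3 is a perfect cube, so E-series; the 4-jet and mu = 7 give E_7.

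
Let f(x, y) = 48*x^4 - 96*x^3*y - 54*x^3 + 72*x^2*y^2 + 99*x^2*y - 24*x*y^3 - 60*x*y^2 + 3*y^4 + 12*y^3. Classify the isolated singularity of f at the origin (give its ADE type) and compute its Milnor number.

Type D5, Milnor number mu = 5.

The Hessian of f at 0 is [[0, 0], [0, 0]] with rank 0, so corank 2. A Groebner basis of the Jacobian ideal J(f) in C{x,y} is {x*y^2 + 27*x*y/4 - 9*y^2/2, 81*x*y/8 + y^3 - 27*y^2/4, x^2 - 7*x*y/6 + y^2/3}; counting standard monomials gives mu = 5. Corank 2; j^3 = -3*(2*x - y)*(3*x - 2*y)^2 has shape L^2 M (L != M), so D-series; mu = 5 gives D_5.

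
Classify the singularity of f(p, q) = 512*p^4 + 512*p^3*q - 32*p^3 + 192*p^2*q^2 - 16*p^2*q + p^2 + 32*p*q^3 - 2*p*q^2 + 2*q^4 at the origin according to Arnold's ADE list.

A_{3}

The Hessian of f at 0 is [[2, 0], [0, 0]] with rank 1, so corank 1. A Groebner basis of the Jacobian ideal J(f) in C{p,q} is {p^2, p*q, -p + q^2}; counting standard monomials gives mu = 3. Corank 1: A-series; mu = 3 gives A_3.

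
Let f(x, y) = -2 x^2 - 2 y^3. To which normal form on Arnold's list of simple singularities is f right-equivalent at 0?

A_{2}

The Hessian of f at 0 is [[-4, 0], [0, 0]] with rank 1, so corank 1. A Groebner basis of the Jacobian ideal J(f) in C{x,y} is {y^2, x}; counting standard monomials gives mu = 2. Corank 1: A-series; mu = 2 gives A_2.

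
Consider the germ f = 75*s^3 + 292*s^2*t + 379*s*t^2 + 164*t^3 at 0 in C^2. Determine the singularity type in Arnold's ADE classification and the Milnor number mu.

The Hessian of f at 0 has rank 0. Corank 2; j^3 = (3*s + 4*t)*(25*s^2 + 64*s*t + 41*t^2) splits into three distinct lines over C (the quadratic factor has nonzero discriminant), so D_4.

Type D4, Milnor number mu = 4.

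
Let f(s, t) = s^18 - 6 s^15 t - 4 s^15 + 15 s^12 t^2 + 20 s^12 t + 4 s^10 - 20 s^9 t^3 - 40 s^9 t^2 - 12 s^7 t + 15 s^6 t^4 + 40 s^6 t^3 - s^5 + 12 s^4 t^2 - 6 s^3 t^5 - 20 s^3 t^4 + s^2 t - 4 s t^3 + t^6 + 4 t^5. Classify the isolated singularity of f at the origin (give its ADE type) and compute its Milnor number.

The Hessian of f at 0 has rank 0. Corank 2; j^3 = s^2*t has shape L^2 M (L != M), so D-series; mu = 7 gives D_7.

Type D_7, Milnor number mu = 7.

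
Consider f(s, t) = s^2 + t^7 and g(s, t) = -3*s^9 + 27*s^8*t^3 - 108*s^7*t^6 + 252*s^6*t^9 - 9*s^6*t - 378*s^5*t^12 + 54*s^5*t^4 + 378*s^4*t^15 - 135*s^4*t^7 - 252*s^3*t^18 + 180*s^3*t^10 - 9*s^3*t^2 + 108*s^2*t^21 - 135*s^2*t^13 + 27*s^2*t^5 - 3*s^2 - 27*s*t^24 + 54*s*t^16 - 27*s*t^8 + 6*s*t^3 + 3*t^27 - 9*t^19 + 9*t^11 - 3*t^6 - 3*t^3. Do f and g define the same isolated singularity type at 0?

No.

The Hessian of f at 0 has rank 1. Corank 1: A-series; mu = 6 gives A_6. The Hessian of g at 0 has rank 1. Corank 1: A-series; mu = 2 gives A_2. f is A_6 but g is A_2, hence not right-equivalent.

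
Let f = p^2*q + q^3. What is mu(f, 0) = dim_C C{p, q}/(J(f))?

The Hessian of f at 0 has rank 0. Corank 2; j^3 = q*(p^2 + q^2) splits into three distinct lines over C (the quadratic factor has nonzero discriminant), so D_4.

4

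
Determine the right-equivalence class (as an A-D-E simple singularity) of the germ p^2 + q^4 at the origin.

The Hessian of f at 0 has rank 1. Corank 1: A-series; mu = 3 gives A_3.

A3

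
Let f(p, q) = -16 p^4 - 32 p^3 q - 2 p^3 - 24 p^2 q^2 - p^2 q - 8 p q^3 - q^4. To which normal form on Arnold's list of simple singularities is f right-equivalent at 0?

D_{5}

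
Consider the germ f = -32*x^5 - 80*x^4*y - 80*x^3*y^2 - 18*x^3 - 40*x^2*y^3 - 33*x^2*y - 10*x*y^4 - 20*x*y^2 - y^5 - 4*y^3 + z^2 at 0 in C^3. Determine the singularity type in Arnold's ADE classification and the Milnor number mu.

Type D_{6}, Milnor number mu = 6.

The Hessian of f at 0 has rank 1. Corank 2; j^3 = -(2*x + y)*(3*x + 2*y)^2 has shape L^2 M (L != M), so D-series; mu = 6 gives D_6.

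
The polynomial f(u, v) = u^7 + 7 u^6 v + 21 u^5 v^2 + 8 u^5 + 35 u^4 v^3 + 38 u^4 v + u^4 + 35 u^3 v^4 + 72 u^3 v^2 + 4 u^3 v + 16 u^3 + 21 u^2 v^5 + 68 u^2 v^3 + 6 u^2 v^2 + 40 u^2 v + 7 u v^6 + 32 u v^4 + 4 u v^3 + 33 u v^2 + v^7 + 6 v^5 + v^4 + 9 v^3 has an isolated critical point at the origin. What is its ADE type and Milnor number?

The Hessian of f at 0 has rank 0. Corank 2; j^3 = (u + v)*(4*u + 3*v)^2 has shape L^2 M (L != M), so D-series; mu = 5 gives D_5.

Type D_{5}, Milnor number mu = 5.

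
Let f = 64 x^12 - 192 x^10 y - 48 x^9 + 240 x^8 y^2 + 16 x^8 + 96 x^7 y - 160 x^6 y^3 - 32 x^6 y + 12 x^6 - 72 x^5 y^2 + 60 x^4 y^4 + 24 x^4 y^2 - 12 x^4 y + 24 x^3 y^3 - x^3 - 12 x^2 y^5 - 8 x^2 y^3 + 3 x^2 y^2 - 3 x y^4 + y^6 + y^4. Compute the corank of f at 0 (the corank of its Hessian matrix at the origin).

The Hessian at 0 is [[0, 0], [0, 0]] of rank 0; hence corank 2.

2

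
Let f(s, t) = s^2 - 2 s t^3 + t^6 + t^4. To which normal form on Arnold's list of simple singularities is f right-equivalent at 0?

A_{3}

The Hessian of f at 0 is [[2, 0], [0, 0]] with rank 1, so corank 1. A Groebner basis of the Jacobian ideal J(f) in C{s,t} is {t^3, s}; counting standard monomials gives mu = 3. Corank 1: A-series; mu = 3 gives A_3.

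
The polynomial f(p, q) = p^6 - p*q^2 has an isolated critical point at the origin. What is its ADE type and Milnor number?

Type D_{7}, Milnor number mu = 7.

The Hessian of f at 0 has rank 0. Corank 2; j^3 = -p*q^2 has shape L^2 M (L != M), so D-series; mu = 7 gives D_7.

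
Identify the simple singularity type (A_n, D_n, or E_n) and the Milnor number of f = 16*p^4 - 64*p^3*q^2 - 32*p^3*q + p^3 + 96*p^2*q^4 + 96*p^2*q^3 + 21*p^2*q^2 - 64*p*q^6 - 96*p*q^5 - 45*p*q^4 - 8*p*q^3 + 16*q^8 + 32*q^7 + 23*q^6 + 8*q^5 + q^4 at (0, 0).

Type E6, Milnor number mu = 6.

The Hessian of f at 0 has rank 0. Corank 2; j^3 = p^3 is a perfect cube, so E-series; the 4-jet and mu = 6 give E_6.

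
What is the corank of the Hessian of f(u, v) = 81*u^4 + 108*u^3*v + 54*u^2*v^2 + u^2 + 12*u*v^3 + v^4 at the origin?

1

Hessian at 0 has rank 1.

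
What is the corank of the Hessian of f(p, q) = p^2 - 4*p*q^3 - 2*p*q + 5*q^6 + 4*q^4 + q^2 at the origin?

1

Hessian at 0 has rank 1.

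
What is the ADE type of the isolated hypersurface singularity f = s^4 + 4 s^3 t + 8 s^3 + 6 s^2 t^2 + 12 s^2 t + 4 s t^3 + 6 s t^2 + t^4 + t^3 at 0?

The Hessian of f at 0 is [[0, 0], [0, 0]] with rank 0, so corank 2. A Groebner basis of the Jacobian ideal J(f) in C{s,t} is {t^4, s*t^2 + 2*t^3/3, s^2 + s*t + t^2/4}; counting standard monomials gives mu = 6. Corank 2; j^3 = (2*s + t)^3 is a perfect cube, so E-series; the 4-jet and mu = 6 give E_6.

E_{6}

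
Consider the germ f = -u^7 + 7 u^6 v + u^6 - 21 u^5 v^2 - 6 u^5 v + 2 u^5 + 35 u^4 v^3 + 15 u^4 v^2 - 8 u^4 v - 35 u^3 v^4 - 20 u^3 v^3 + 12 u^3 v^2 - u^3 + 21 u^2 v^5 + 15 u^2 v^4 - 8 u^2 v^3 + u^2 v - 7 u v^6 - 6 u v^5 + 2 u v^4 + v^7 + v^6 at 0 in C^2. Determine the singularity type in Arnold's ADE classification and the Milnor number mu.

Type D7, Milnor number mu = 7.

The Hessian of f at 0 has rank 0. Corank 2; j^3 = -u^2*(u - v) has shape L^2 M (L != M), so D-series; mu = 7 gives D_7.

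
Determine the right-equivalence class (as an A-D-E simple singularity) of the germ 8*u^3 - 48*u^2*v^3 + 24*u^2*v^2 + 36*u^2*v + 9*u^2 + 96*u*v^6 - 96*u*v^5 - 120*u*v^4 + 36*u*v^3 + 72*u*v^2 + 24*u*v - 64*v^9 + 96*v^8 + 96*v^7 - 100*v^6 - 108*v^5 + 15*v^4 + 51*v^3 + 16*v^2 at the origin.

The Hessian of f at 0 is [[18, 24], [24, 32]] with rank 1, so corank 1. A Groebner basis of the Jacobian ideal J(f) in C{u,v} is {v^2, u + 4*v/3}; counting standard monomials gives mu = 2. Corank 1: A-series; mu = 2 gives A_2.

A2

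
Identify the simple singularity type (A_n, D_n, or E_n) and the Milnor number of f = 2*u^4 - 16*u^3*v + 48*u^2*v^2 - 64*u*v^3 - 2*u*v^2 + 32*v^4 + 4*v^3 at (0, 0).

Type D_5, Milnor number mu = 5.

The Hessian of f at 0 has rank 0. Corank 2; j^3 = -2*v^2*(u - 2*v) has shape L^2 M (L != M), so D-series; mu = 5 gives D_5.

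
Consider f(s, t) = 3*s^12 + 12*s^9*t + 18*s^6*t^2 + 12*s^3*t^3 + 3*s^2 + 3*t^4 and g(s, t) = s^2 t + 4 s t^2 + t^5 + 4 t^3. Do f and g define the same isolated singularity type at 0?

The Hessian of f at 0 has rank 1. Corank 1: A-series; mu = 3 gives A_3. The Hessian of g at 0 has rank 0. Corank 2; j^3 = t*(s + 2*t)^2 has shape L^2 M (L != M), so D-series; mu = 6 gives D_6. f is A_3 but g is D_6, hence not right-equivalent.

No.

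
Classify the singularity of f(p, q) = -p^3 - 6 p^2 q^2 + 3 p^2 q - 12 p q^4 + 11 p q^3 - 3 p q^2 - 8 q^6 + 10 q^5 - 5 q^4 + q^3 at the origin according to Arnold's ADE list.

The Hessian of f at 0 has rank 0. Corank 2; j^3 = -(p - q)^3 is a perfect cube, so E-series; the 4-jet and mu = 7 give E_7.

E7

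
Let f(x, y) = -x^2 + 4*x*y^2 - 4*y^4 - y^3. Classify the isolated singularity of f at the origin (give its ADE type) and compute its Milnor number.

Type A2, Milnor number mu = 2.

The Hessian of f at 0 has rank 1. Corank 1: A-series; mu = 2 gives A_2.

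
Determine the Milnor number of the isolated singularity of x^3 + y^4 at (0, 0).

6

The Hessian of f at 0 has rank 0. Corank 2; j^3 = x^3 is a perfect cube, so E-series; the 4-jet and mu = 6 give E_6.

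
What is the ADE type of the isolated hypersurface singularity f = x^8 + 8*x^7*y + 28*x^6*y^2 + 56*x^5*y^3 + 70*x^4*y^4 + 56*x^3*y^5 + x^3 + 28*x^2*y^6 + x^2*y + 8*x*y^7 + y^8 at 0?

D_{9}

The Hessian of f at 0 has rank 0. Corank 2; j^3 = x^2*(x + y) has shape L^2 M (L != M), so D-series; mu = 9 gives D_9.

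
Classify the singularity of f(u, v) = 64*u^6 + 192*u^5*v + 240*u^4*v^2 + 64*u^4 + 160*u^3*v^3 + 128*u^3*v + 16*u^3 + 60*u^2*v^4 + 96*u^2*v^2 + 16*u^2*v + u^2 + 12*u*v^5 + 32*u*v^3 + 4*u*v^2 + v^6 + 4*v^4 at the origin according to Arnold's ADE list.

The Hessian of f at 0 is [[2, 0], [0, 0]] with rank 1, so corank 1. A Groebner basis of the Jacobian ideal J(f) in C{u,v} is {u*v^2 - u*v/2 - u/16 - v^2/8, 5*u*v/2 + u/4 + v^3 + v^2/2, u^2 + u*v + u/8 + v^2/4}; counting standard monomials gives mu = 5. Corank 1: A-series; mu = 5 gives A_5.

A_{5}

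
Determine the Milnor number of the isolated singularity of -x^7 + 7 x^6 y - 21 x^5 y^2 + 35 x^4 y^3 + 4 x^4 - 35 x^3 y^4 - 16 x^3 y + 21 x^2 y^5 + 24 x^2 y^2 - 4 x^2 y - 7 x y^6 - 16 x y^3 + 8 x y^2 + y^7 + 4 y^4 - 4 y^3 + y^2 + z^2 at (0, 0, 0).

6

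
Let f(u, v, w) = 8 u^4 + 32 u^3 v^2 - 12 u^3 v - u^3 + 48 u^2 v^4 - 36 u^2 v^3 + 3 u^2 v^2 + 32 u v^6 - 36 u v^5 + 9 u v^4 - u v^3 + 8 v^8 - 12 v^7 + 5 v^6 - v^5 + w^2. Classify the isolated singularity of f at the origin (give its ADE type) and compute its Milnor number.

The Hessian of f at 0 has rank 1. Corank 2; j^3 = -u^3 is a perfect cube, so E-series; the 4-jet and mu = 7 give E_7.

Type E_{7}, Milnor number mu = 7.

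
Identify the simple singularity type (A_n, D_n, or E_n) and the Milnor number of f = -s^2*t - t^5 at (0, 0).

The Hessian of f at 0 is [[0, 0], [0, 0]] with rank 0, so corank 2. A Groebner basis of the Jacobian ideal J(f) in C{s,t} is {s^2/5 + t^4, s^3, s*t}; counting standard monomials gives mu = 6. Corank 2; j^3 = -s^2*t has shape L^2 M (L != M), so D-series; mu = 6 gives D_6.

Type D_6, Milnor number mu = 6.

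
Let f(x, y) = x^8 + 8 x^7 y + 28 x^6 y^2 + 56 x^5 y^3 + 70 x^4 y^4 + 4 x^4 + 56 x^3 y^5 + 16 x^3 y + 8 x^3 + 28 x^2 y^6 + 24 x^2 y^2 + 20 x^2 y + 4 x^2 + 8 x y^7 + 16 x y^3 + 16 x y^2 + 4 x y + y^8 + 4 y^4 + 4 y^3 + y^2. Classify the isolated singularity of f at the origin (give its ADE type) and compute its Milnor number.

The Hessian of f at 0 has rank 1. Corank 1: A-series; mu = 7 gives A_7.

Type A_{7}, Milnor number mu = 7.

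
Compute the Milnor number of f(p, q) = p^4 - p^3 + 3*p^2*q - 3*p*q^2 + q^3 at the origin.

6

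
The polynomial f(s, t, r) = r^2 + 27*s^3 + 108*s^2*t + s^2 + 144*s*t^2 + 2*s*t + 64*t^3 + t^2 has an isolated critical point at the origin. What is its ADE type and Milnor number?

Type A2, Milnor number mu = 2.

The Hessian of f at 0 is [[2, 2, 0], [2, 2, 0], [0, 0, 2]] with rank 2, so corank 1. A Groebner basis of the Jacobian ideal J(f) in C{s,t,r} is {t^2, s + t, r}; counting standard monomials gives mu = 2. Corank 1: A-series; mu = 2 gives A_2.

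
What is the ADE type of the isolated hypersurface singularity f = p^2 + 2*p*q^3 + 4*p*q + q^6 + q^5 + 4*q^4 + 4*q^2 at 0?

A_4

The Hessian of f at 0 is [[2, 4], [4, 8]] with rank 1, so corank 1. A Groebner basis of the Jacobian ideal J(f) in C{p,q} is {p + q^3 + 2*q, p^2 - 4*q^2, p*q + 2*q^2}; counting standard monomials gives mu = 4. Corank 1: A-series; mu = 4 gives A_4.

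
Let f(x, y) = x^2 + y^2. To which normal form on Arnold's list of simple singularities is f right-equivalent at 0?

A1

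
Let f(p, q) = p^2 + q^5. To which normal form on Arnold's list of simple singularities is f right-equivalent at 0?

A4

The Hessian of f at 0 is [[2, 0], [0, 0]] with rank 1, so corank 1. A Groebner basis of the Jacobian ideal J(f) in C{p,q} is {q^4, p}; counting standard monomials gives mu = 4. Corank 1: A-series; mu = 4 gives A_4.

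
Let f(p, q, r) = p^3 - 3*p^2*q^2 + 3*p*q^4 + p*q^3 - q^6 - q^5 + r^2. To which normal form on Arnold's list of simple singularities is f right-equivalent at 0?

The Hessian of f at 0 has rank 1. Corank 2; j^3 = p^3 is a perfect cube, so E-series; the 4-jet and mu = 7 give E_7.

E_7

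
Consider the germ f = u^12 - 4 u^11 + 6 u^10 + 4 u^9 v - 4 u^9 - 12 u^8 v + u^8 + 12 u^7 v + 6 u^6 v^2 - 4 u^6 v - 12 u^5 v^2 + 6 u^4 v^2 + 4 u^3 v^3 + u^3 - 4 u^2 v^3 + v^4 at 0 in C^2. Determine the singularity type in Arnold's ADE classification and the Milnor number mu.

The Hessian of f at 0 has rank 0. Corank 2; j^3 = u^3 is a perfect cube, so E-series; the 4-jet and mu = 6 give E_6.

Type E_6, Milnor number mu = 6.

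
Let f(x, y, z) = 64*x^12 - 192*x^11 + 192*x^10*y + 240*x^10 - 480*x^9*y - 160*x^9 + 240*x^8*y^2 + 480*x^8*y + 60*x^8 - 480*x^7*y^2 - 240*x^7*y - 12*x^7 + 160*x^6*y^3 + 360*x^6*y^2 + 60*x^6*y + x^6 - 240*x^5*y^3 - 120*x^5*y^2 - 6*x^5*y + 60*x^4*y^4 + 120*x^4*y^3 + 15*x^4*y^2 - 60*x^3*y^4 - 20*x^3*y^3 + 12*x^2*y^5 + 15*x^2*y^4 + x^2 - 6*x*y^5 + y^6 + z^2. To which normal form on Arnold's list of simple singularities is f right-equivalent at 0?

The Hessian of f at 0 has rank 2. Corank 1: A-series; mu = 5 gives A_5.

A5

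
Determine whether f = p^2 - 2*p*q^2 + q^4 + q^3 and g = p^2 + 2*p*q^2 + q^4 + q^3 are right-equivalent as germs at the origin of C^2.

Yes.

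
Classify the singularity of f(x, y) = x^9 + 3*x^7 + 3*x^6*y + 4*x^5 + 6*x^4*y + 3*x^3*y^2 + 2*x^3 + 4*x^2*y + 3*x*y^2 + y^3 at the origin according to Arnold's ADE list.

D4

The Hessian of f at 0 has rank 0. Corank 2; j^3 = (x + y)*(2*x^2 + 2*x*y + y^2) splits into three distinct lines over C (the quadratic factor has nonzero discriminant), so D_4.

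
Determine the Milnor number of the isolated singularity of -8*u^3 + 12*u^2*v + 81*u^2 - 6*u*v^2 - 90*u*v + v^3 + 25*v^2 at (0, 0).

2

The Hessian of f at 0 has rank 1. Corank 1: A-series; mu = 2 gives A_2.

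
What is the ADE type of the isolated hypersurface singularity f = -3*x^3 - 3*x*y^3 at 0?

E7

The Hessian of f at 0 has rank 0. Corank 2; j^3 = -3*x^3 is a perfect cube, so E-series; the 4-jet and mu = 7 give E_7.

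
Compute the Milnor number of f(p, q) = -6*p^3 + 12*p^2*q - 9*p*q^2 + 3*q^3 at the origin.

The Hessian of f at 0 has rank 0. Corank 2; j^3 = -3*(p - q)*(2*p^2 - 2*p*q + q^2) splits into three distinct lines over C (the quadratic factor has nonzero discriminant), so D_4.

4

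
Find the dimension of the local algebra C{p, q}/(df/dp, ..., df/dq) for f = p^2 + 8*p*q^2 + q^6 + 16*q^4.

The Hessian of f at 0 has rank 1. Corank 1: A-series; mu = 5 gives A_5.

5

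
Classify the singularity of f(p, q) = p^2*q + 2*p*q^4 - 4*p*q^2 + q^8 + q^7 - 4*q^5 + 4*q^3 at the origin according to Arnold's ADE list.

The Hessian of f at 0 is [[0, 0], [0, 0]] with rank 0, so corank 2. A Groebner basis of the Jacobian ideal J(f) in C{p,q} is {p^2*q^2 + 32*p^2*q + 4*p^2 - 128*p*q^2 - 12*p*q + 128*q^3 + 8*q^2, 8*p^2*q + p^2 + p*q^3 - 32*p*q^2 - 2*p*q + 32*q^3, p*q + q^4 - 2*q^2, p^3 - 6*p^2*q + 12*p*q^2 - 8*q^3}; counting standard monomials gives mu = 9. Corank 2; j^3 = q*(p - 2*q)^2 has shape L^2 M (L != M), so D-series; mu = 9 gives D_9.

D9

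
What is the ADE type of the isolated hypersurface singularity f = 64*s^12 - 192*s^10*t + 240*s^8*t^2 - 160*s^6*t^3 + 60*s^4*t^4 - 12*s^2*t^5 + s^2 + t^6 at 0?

A_5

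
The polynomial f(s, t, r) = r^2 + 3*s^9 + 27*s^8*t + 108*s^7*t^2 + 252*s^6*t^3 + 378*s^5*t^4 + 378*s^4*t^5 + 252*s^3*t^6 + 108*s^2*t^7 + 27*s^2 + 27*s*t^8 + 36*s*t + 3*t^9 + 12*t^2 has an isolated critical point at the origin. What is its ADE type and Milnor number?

Type A8, Milnor number mu = 8.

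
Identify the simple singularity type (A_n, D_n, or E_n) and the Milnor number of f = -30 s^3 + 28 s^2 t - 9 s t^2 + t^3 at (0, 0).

The Hessian of f at 0 has rank 0. Corank 2; j^3 = -(3*s - t)*(10*s^2 - 6*s*t + t^2) splits into three distinct lines over C (the quadratic factor has nonzero discriminant), so D_4.

Type D_4, Milnor number mu = 4.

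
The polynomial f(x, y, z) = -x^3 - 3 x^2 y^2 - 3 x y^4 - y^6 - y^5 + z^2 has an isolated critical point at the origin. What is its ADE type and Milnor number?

Type E8, Milnor number mu = 8.

The Hessian of f at 0 has rank 1. Corank 2; j^3 = -x^3 is a perfect cube, so E-series; the 5-jet and mu = 8 give E_8.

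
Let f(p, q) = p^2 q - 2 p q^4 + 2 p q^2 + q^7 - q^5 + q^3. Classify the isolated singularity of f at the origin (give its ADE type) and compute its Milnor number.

The Hessian of f at 0 is [[0, 0], [0, 0]] with rank 0, so corank 2. A Groebner basis of the Jacobian ideal J(f) in C{p,q} is {-p*q + q^4 - q^2, p*q^2 + q^3, p^2 + 7*p*q + 6*q^2}; counting standard monomials gives mu = 6. Corank 2; j^3 = q*(p + q)^2 has shape L^2 M (L != M), so D-series; mu = 6 gives D_6.

Type D6, Milnor number mu = 6.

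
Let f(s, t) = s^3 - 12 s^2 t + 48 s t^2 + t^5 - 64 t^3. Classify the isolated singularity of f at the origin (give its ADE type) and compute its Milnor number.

Type E_8, Milnor number mu = 8.

The Hessian of f at 0 is [[0, 0], [0, 0]] with rank 0, so corank 2. A Groebner basis of the Jacobian ideal J(f) in C{s,t} is {t^4, s^2 - 8*s*t + 16*t^2}; counting standard monomials gives mu = 8. Corank 2; j^3 = (s - 4*t)^3 is a perfect cube, so E-series; the 5-jet and mu = 8 give E_8.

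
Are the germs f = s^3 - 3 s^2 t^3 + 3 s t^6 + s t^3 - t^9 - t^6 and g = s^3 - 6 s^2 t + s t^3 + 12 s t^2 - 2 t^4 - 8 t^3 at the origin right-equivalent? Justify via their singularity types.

Yes.

The Hessian of f at 0 has rank 0. Corank 2; j^3 = s^3 is a perfect cube, so E-series; the 4-jet and mu = 7 give E_7. The Hessian of g at 0 has rank 0. Corank 2; j^3 = (s - 2*t)^3 is a perfect cube, so E-series; the 4-jet and mu = 7 give E_7. Both have type E_7, hence right-equivalent.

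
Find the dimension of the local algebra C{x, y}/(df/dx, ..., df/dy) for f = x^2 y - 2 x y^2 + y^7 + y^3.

8

The Hessian of f at 0 is [[0, 0], [0, 0]] with rank 0, so corank 2. A Groebner basis of the Jacobian ideal J(f) in C{x,y} is {x^2/7 + y^6 - y^2/7, x^3 - y^3, x*y - y^2}; counting standard monomials gives mu = 8. Corank 2; j^3 = y*(x - y)^2 has shape L^2 M (L != M), so D-series; mu = 8 gives D_8.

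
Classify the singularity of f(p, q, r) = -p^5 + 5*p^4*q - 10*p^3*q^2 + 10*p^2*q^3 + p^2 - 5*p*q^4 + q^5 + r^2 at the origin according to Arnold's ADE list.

The Hessian of f at 0 is [[2, 0, 0], [0, 0, 0], [0, 0, 2]] with rank 2, so corank 1. A Groebner basis of the Jacobian ideal J(f) in C{p,q,r} is {q^4, p, r}; counting standard monomials gives mu = 4. Corank 1: A-series; mu = 4 gives A_4.

A4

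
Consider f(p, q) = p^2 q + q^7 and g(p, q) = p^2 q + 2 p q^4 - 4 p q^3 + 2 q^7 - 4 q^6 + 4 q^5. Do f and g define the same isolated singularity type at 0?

Yes.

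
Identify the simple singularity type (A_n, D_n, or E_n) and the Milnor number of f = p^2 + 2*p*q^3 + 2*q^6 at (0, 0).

Type A5, Milnor number mu = 5.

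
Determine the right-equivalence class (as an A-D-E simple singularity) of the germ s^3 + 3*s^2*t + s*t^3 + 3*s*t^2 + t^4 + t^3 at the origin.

E_{7}

The Hessian of f at 0 is [[0, 0], [0, 0]] with rank 0, so corank 2. A Groebner basis of the Jacobian ideal J(f) in C{s,t} is {s^3 + 3*s^2*t + 6*s^2 + 12*s*t + 6*t^2, -3*s^2 + s*t^2 - 6*s*t - 3*t^2, 3*s^2 + 6*s*t + t^3 + 3*t^2}; counting standard monomials gives mu = 7. Corank 2; j^3 = (s + t)^3 is a perfect cube, so E-series; the 4-jet and mu = 7 give E_7.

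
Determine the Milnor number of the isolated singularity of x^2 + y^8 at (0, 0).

7

The Hessian of f at 0 has rank 1. Corank 1: A-series; mu = 7 gives A_7.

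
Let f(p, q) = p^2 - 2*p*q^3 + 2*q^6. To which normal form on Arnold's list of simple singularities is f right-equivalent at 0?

A5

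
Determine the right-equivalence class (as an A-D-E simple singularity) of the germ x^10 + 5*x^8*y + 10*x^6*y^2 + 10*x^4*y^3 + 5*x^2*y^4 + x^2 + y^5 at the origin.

A_{4}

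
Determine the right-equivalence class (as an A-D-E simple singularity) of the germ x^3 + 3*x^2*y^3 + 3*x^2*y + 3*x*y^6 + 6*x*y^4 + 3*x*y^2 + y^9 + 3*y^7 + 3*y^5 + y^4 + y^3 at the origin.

The Hessian of f at 0 is [[0, 0], [0, 0]] with rank 0, so corank 2. A Groebner basis of the Jacobian ideal J(f) in C{x,y} is {y^3, x^2 + 2*x*y + y^2}; counting standard monomials gives mu = 6. Corank 2; j^3 = (x + y)^3 is a perfect cube, so E-series; the 4-jet and mu = 6 give E_6.

E6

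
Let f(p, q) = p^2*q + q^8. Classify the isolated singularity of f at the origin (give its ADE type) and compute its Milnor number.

The Hessian of f at 0 has rank 0. Corank 2; j^3 = p^2*q has shape L^2 M (L != M), so D-series; mu = 9 gives D_9.

Type D_{9}, Milnor number mu = 9.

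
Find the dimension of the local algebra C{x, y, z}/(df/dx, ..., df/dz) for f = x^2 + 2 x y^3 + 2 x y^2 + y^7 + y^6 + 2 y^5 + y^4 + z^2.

6

The Hessian of f at 0 has rank 2. Corank 1: A-series; mu = 6 gives A_6.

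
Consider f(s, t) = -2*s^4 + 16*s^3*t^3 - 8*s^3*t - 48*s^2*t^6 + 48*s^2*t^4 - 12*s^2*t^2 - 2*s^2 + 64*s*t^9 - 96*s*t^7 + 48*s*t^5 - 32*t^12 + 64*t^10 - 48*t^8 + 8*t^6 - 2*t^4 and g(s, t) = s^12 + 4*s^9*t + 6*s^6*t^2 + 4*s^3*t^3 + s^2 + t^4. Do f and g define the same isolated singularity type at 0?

Yes.

The Hessian of f at 0 is [[-4, 0], [0, 0]] with rank 1, so corank 1. A Groebner basis of the Jacobian ideal J(f) in C{s,t} is {t^3, s}; counting standard monomials gives mu = 3. Corank 1: A-series; mu = 3 gives A_3. The Hessian of g at 0 is [[2, 0], [0, 0]] with rank 1, so corank 1. A Groebner basis of the Jacobian ideal J(g) in C{s,t} is {t^3, s}; counting standard monomials gives mu = 3. Corank 1: A-series; mu = 3 gives A_3. Both have type A_3, hence right-equivalent.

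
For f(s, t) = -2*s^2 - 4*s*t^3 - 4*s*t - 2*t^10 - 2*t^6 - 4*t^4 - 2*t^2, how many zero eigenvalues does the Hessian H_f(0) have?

1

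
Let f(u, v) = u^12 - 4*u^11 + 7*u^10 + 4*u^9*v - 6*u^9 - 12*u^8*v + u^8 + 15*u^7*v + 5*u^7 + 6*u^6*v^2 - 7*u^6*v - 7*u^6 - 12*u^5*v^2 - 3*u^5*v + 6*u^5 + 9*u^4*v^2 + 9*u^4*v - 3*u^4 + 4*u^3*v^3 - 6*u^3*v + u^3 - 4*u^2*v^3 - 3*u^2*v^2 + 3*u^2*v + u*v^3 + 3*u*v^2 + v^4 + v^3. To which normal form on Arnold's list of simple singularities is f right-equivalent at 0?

The Hessian of f at 0 has rank 0. Corank 2; j^3 = (u + v)^3 is a perfect cube, so E-series; the 4-jet and mu = 7 give E_7.

E7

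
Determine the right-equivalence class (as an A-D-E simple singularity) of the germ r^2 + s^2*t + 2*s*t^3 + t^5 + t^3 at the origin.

D_{4}

The Hessian of f at 0 is [[0, 0, 0], [0, 0, 0], [0, 0, 2]] with rank 1, so corank 2. A Groebner basis of the Jacobian ideal J(f) in C{s,t,r} is {t^3, s^2 + 3*t^2, s*t, r}; counting standard monomials gives mu = 4. Corank 2; j^3 = t*(s^2 + t^2) splits into three distinct lines over C (the quadratic factor has nonzero discriminant), so D_4.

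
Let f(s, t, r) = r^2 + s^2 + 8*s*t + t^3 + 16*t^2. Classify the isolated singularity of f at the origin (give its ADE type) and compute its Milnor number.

Type A2, Milnor number mu = 2.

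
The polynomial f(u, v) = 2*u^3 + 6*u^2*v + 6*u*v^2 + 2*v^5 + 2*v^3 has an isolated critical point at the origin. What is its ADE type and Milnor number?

The Hessian of f at 0 is [[0, 0], [0, 0]] with rank 0, so corank 2. A Groebner basis of the Jacobian ideal J(f) in C{u,v} is {v^4, u^2 + 2*u*v + v^2}; counting standard monomials gives mu = 8. Corank 2; j^3 = 2*(u + v)^3 is a perfect cube, so E-series; the 5-jet and mu = 8 give E_8.

Type E_{8}, Milnor number mu = 8.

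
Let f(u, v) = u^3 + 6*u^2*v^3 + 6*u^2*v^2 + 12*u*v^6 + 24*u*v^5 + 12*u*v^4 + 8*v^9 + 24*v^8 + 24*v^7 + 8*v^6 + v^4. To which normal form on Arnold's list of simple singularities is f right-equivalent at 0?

The Hessian of f at 0 has rank 0. Corank 2; j^3 = u^3 is a perfect cube, so E-series; the 4-jet and mu = 6 give E_6.

E6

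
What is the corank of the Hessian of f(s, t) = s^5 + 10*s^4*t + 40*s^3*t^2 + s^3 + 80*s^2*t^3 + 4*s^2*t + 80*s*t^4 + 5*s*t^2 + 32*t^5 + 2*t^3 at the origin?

Hessian at 0 has rank 0.

2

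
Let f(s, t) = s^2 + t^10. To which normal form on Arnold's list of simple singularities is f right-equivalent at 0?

The Hessian of f at 0 is [[2, 0], [0, 0]] with rank 1, so corank 1. A Groebner basis of the Jacobian ideal J(f) in C{s,t} is {t^9, s}; counting standard monomials gives mu = 9. Corank 1: A-series; mu = 9 gives A_9.

A_{9}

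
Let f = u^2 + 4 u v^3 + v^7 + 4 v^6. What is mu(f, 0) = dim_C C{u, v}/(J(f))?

6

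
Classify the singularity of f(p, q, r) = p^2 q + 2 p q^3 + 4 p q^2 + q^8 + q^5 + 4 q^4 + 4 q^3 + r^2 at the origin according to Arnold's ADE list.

D_9

The Hessian of f at 0 has rank 1. Corank 2; j^3 = q*(p + 2*q)^2 has shape L^2 M (L != M), so D-series; mu = 9 gives D_9.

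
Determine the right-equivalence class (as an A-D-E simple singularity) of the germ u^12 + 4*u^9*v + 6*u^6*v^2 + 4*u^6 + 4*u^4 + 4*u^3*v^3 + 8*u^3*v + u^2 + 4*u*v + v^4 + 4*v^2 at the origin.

The Hessian of f at 0 is [[2, 4], [4, 8]] with rank 1, so corank 1. A Groebner basis of the Jacobian ideal J(f) in C{u,v} is {v^3, u + 2*v}; counting standard monomials gives mu = 3. Corank 1: A-series; mu = 3 gives A_3.

A3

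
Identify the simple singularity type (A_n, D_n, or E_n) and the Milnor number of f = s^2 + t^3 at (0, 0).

Type A2, Milnor number mu = 2.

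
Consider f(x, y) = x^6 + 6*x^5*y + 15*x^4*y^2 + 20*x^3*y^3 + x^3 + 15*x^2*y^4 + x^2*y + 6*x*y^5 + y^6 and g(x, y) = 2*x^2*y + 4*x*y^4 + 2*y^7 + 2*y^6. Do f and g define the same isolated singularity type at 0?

Yes.

The Hessian of f at 0 is [[0, 0], [0, 0]] with rank 0, so corank 2. A Groebner basis of the Jacobian ideal J(f) in C{x,y} is {-x*y/6 + y^5, x*y^2, x^2 + x*y}; counting standard monomials gives mu = 7. Corank 2; j^3 = x^2*(x + y) has shape L^2 M (L != M), so D-series; mu = 7 gives D_7. The Hessian of g at 0 is [[0, 0], [0, 0]] with rank 0, so corank 2. A Groebner basis of the Jacobian ideal J(g) in C{x,y} is {x*y + y^4, x^3, x^2*y, -x^2/6 + x*y^2}; counting standard monomials gives mu = 7. Corank 2; j^3 = 2*x^2*y has shape L^2 M (L != M), so D-series; mu = 7 gives D_7. Both have type D_7, hence right-equivalent.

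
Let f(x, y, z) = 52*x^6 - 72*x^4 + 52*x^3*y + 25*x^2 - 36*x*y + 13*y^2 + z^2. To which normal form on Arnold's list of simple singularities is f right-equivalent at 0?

A_1

The Hessian of f at 0 has rank 3. Corank 0: nondegenerate Morse point, so A_1.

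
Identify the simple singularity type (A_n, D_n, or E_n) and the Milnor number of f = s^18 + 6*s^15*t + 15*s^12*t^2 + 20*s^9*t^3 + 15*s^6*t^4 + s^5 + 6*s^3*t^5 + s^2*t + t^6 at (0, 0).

The Hessian of f at 0 has rank 0. Corank 2; j^3 = s^2*t has shape L^2 M (L != M), so D-series; mu = 7 gives D_7.

Type D_{7}, Milnor number mu = 7.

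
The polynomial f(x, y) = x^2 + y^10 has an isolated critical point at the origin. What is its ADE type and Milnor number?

Type A_9, Milnor number mu = 9.

The Hessian of f at 0 has rank 1. Corank 1: A-series; mu = 9 gives A_9.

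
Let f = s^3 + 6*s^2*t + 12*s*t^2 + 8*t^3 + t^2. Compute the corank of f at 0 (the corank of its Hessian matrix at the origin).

1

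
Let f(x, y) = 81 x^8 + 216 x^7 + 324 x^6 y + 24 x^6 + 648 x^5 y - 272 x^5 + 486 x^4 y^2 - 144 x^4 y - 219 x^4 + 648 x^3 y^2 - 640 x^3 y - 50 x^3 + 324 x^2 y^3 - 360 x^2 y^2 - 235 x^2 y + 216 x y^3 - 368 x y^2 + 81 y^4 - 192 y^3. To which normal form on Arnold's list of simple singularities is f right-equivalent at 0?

D5

The Hessian of f at 0 is [[0, 0], [0, 0]] with rank 0, so corank 2. A Groebner basis of the Jacobian ideal J(f) in C{x,y} is {x*y^2 - 125*x*y/321 - 200*y^2/321, 625*x*y/2568 + y^3 + 125*y^2/321, x^2 + 10271*x*y/3210 + 4108*y^2/1605}; counting standard monomials gives mu = 5. Corank 2; j^3 = -(2*x + 3*y)*(5*x + 8*y)^2 has shape L^2 M (L != M), so D-series; mu = 5 gives D_5.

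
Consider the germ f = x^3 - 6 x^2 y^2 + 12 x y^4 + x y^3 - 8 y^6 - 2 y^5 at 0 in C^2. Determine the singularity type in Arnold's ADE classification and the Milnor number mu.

The Hessian of f at 0 has rank 0. Corank 2; j^3 = x^3 is a perfect cube, so E-series; the 4-jet and mu = 7 give E_7.

Type E_{7}, Milnor number mu = 7.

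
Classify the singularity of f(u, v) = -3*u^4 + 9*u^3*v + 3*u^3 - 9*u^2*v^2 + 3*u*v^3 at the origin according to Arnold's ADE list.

E7

The Hessian of f at 0 has rank 0. Corank 2; j^3 = 3*u^3 is a perfect cube, so E-series; the 4-jet and mu = 7 give E_7.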